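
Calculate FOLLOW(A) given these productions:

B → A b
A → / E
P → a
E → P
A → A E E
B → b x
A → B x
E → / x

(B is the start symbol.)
{ '/', 'a', 'b' }

In B → A b: A is followed by b, add FIRST(b) \ {ε} = { 'b' }
In A → A E E: A is followed by E E, add FIRST(E E) \ {ε} = { '/', 'a' }

Taking the union: FOLLOW(A) = { '/', 'a', 'b' }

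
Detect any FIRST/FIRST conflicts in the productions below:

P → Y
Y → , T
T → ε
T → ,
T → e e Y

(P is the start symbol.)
Productions for T:
  T → ε: FIRST = { ε }
  T → ,: FIRST = { ',' }
  T → e e Y: FIRST = { 'e' }
P, Y have only one production, so no FIRST/FIRST conflict is possible there.

All alternatives of each non-terminal have pairwise disjoint FIRST sets.

Answer: No FIRST/FIRST conflicts.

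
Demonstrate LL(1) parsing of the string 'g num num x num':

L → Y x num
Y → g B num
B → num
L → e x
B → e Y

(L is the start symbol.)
LL(1) parsing maintains a stack (initially the start symbol over $) and the input. At each step: if the stack top is a terminal, match it against the current input token; if it is a non-terminal N, replace it with the RHS of M[N, lookahead] (the unique production whose predict set contains the lookahead).

Stack is shown with the top on the left.

Stack            Input              Action
------------------------------------------
L $              g num num x num $  output L → Y x num
Y x num $        g num num x num $  output Y → g B num
g B num x num $  g num num x num $  match 'g'
B num x num $    num num x num $    output B → num
num num x num $  num num x num $    match 'num'
num x num $      num x num $        match 'num'
x num $          x num $            match 'x'
num $            num $              match 'num'
$                $                  accept

The string is accepted.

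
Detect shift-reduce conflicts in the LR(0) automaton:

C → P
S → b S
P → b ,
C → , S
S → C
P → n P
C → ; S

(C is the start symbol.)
Yes — I12: [P → b , .] vs [C → . , S]

Augment with C' → C and build the canonical LR(0) collection (I0 = CLOSURE({[C' → . C]}), then GOTO on every symbol after a dot until no new states appear). It has 15 states:
  I0: { [C → . , S], [C → . ; S], [C → . P], [C' → . C], [P → . b ,], [P → . n P] }  — shift
  I1: { [C → , . S], [C → . , S], [C → . ; S], [C → . P], [P → . b ,], [P → . n P], [S → . C], [S → . b S] }  — shift
  I2: { [C → . , S], [C → . ; S], [C → . P], [C → ; . S], [P → . b ,], [P → . n P], [S → . C], [S → . b S] }  — shift
  I3: { [C' → C .] }  — accept
  I4: { [C → P .] }  — reduce
  I5: { [P → b . ,] }  — shift
  I6: { [P → . b ,], [P → . n P], [P → n . P] }  — shift
  I7: { [P → n P .] }  — reduce
  I8: { [P → b , .] }  — reduce
  I9: { [S → C .] }  — reduce
  I10: { [C → ; S .] }  — reduce
  I11: { [C → . , S], [C → . ; S], [C → . P], [P → . b ,], [P → . n P], [P → b . ,], [S → . C], [S → . b S], [S → b . S] }  — shift
  I12: { [C → , . S], [C → . , S], [C → . ; S], [C → . P], [P → . b ,], [P → . n P], [P → b , .], [S → . C], [S → . b S] }  — shift, reduce
  I13: { [S → b S .] }  — reduce
  I14: { [C → , S .] }  — reduce

I12 contains reduce item [P → b , .] and shift items [C → . , S], [C → . ; S], [P → . b ,], [P → . n P], [S → . b S] — shift-reduce conflict.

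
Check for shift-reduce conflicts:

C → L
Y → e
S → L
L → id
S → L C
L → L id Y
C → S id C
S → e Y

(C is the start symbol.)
A shift-reduce conflict occurs when an LR(0) state has both:
  - a complete (reduce) item [A → α .] (dot at the end), and
  - a shift item [B → β . c γ] (dot before a terminal).

Augment with C' → C and build the canonical LR(0) collection (I0 = CLOSURE({[C' → . C]}), then GOTO on every symbol after a dot until no new states appear). It has 13 states:
  I0: { [C → . L], [C → . S id C], [C' → . C], [L → . L id Y], [L → . id], [S → . L C], [S → . L], [S → . e Y] }  — shift
  I1: { [C' → C .] }  — accept
  I2: { [C → . L], [C → . S id C], [C → L .], [L → . L id Y], [L → . id], [L → L . id Y], [S → . L C], [S → . L], [S → . e Y], [S → L . C], [S → L .] }  — shift, 2 reduces
  I3: { [C → S . id C] }  — shift
  I4: { [S → e . Y], [Y → . e] }  — shift
  I5: { [L → id .] }  — reduce
  I6: { [S → e Y .] }  — reduce
  I7: { [Y → e .] }  — reduce
  I8: { [C → . L], [C → . S id C], [C → S id . C], [L → . L id Y], [L → . id], [S → . L C], [S → . L], [S → . e Y] }  — shift
  I9: { [C → S id C .] }  — reduce
  I10: { [S → L C .] }  — reduce
  I11: { [L → L id . Y], [L → id .], [Y → . e] }  — shift, reduce
  I12: { [L → L id Y .] }  — reduce

I2 contains reduce items [C → L .], [S → L .] and shift items [L → L . id Y], [L → . id], [S → . e Y] — shift-reduce conflict.
I11 contains reduce item [L → id .] and shift item [Y → . e] — shift-reduce conflict.

Answer: Yes — I2: [C → L .] vs [L → L . id Y]; I11: [L → id .] vs [Y → . e]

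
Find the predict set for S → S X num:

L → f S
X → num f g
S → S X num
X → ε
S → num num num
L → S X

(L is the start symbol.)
{ 'num' }

PREDICT(S → S X num) = (FIRST(RHS) \ {ε}) ∪ (FOLLOW(S) if ε ∈ FIRST(RHS), i.e. RHS ⇒* ε)
FIRST(S) = { 'num' }
FIRST(S X num) = { 'num' }
ε ∉ FIRST(S X num), so FOLLOW(S) is not added.
PREDICT(S → S X num) = { 'num' }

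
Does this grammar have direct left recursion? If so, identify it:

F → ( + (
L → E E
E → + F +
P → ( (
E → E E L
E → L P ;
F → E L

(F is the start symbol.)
Yes, E is left-recursive

Direct left recursion occurs when N → N α for some non-terminal N (the right-hand side begins with the left-hand side itself).

F → ( + (: starts with '('
L → E E: starts with E
E → + F +: starts with '+'
P → ( (: starts with '('
E → E E L: LEFT RECURSIVE (starts with E)
E → L P ;: starts with L
F → E L: starts with E

The grammar has direct left recursion on: E.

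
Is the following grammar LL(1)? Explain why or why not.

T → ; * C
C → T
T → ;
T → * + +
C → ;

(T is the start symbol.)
No. Predict set conflict for T: { ';' }

Relevant sets:
  FIRST(T) = { '*', ';' }

For T:
  PREDICT(T → ';' '*' C) = { ';' }
  PREDICT(T → ';') = { ';' }
  PREDICT(T → '*' '+' '+') = { '*' }
For C:
  PREDICT(C → T) = { '*', ';' }
  PREDICT(C → ';') = { ';' }

Conflict found: Predict set conflict for T: { ';' }
The grammar is NOT LL(1).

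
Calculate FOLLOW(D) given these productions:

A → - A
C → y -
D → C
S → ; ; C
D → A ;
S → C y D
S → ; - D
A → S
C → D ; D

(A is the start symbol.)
To compute FOLLOW(D), find every occurrence of D on a right-hand side N → α D β: add FIRST(β) \ {ε}, and if β is empty or nullable also add FOLLOW(N). Iterate to a fixed point.

In S → C y D: D is at the end, add FOLLOW(S)
In S → ; - D: D is at the end, add FOLLOW(S)
In C → D ; D: D is followed by ';' D, add FIRST(';' D) \ {ε} = { ';' }
In C → D ; D: D is at the end, add FOLLOW(C)

The FOLLOW sets referred to above (computed the same way, to a fixed point):
  FOLLOW(S) = { $, ';' }
  FOLLOW(C) = { $, ';', 'y' }

Taking the union: FOLLOW(D) = { $, ';', 'y' }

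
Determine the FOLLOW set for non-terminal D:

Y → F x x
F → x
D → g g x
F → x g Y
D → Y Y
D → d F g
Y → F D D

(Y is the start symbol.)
To compute FOLLOW(D), find every occurrence of D on a right-hand side N → α D β: add FIRST(β) \ {ε}, and if β is empty or nullable also add FOLLOW(N). Iterate to a fixed point.

In Y → F D D: D is followed by D, add FIRST(D) \ {ε} = { 'd', 'g', 'x' }
In Y → F D D: D is at the end, add FOLLOW(Y)

The FOLLOW sets referred to above (computed the same way, to a fixed point):
  FOLLOW(Y) = { $, 'd', 'g', 'x' }

Taking the union: FOLLOW(D) = { $, 'd', 'g', 'x' }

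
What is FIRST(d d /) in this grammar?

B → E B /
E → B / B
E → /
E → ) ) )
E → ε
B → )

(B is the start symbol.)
{ 'd' }

To compute FIRST(d d /), process the symbols left to right:
Symbol d is a terminal. Add 'd' and stop.
FIRST(d d /) = { 'd' }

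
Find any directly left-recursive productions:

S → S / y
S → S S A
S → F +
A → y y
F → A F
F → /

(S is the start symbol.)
S → S / y: LEFT RECURSIVE (starts with S)
S → S S A: LEFT RECURSIVE (starts with S)
S → F +: starts with F
A → y y: starts with y
F → A F: starts with A
F → /: starts with '/'

The grammar has direct left recursion on: S.

Answer: Yes, S is left-recursive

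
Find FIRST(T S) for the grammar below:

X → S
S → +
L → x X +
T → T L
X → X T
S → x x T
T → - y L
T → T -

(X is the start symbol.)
{ '-' }

FIRST sets of the non-terminals involved (from the grammar, by fixed-point iteration):
  FIRST(T) = { '-' }

To compute FIRST(T S), process the symbols left to right:
Symbol T is a non-terminal. Add FIRST(T) \ {ε} = { '-' }
T is not nullable (ε ∉ FIRST(T)), so stop here.
FIRST(T S) = { '-' }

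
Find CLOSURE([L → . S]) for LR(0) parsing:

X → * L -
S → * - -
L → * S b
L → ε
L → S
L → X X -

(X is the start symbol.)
Start with: [L → . S]
  [L → . S] has the dot before S: add [S → . * - -]
No further items can be added.

CLOSURE = { [L → . S], [S → . * - -] }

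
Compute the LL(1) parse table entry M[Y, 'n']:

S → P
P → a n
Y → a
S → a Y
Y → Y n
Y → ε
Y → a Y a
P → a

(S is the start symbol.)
To find M[Y, 'n'], we find productions for Y where 'n' is in the predict set (PREDICT(N → α) = (FIRST(α) \ {ε}) ∪ (FOLLOW(N) if α ⇒* ε)).

Relevant sets:
  FIRST(Y) = { 'a', 'n', ε }
  FOLLOW(Y) = { $, 'a', 'n' }

Y → a: PREDICT = { 'a' }
Y → Y n: PREDICT = { 'a', 'n' }
  'n' is in predict set, so this production goes in M[Y, 'n']
Y → ε: PREDICT = { $, 'a', 'n' }
  'n' is in predict set, so this production goes in M[Y, 'n']
Y → a Y a: PREDICT = { 'a' }

M[Y, 'n'] = Y → Y n, Y → ε  (a multiply-defined cell — the grammar is not LL(1))

Answer: Y → Y n, Y → ε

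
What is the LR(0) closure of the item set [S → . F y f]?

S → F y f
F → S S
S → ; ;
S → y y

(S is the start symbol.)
Start with: [S → . F y f]
  [S → . F y f] has the dot before F: add [F → . S S]
  [F → . S S] has the dot before S: add [S → . ; ;], [S → . y y]
No further items can be added.

CLOSURE = { [F → . S S], [S → . ; ;], [S → . F y f], [S → . y y] }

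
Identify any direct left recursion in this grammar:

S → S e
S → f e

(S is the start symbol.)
Direct left recursion occurs when N → N α for some non-terminal N (the right-hand side begins with the left-hand side itself).

S → S e: LEFT RECURSIVE (starts with S)
S → f e: starts with f

The grammar has direct left recursion on: S.

Answer: Yes, S is left-recursive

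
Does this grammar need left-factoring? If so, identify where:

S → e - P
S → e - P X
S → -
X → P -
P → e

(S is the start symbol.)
Yes, S has productions with common prefix 'e - P'

Left-factoring is needed when two productions for the same non-terminal
share a common prefix on the right-hand side.

Productions for S:
  S → e - P
  S → e - P X
  S → -

Found common prefix 'e - P' in productions for S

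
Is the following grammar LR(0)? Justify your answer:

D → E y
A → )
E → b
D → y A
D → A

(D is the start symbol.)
Yes, the grammar is LR(0)

A grammar is LR(0) if no state in the canonical LR(0) collection has:
  - both a shift item (dot before a terminal) and a complete item (shift-reduce conflict), or
  - two or more complete items (reduce-reduce conflict; the accept item [D' → D .] counts as a complete item here).

Augment with D' → D and build the canonical LR(0) collection (I0 = CLOSURE({[D' → . D]}), then GOTO on every symbol after a dot until no new states appear). It has 9 states:
  I0: { [A → . )], [D → . A], [D → . E y], [D → . y A], [D' → . D], [E → . b] }  — shift
  I1: { [A → ) .] }  — reduce
  I2: { [D → A .] }  — reduce
  I3: { [D' → D .] }  — accept
  I4: { [D → E . y] }  — shift
  I5: { [E → b .] }  — reduce
  I6: { [A → . )], [D → y . A] }  — shift
  I7: { [D → y A .] }  — reduce
  I8: { [D → E y .] }  — reduce

Every state is either a pure shift/goto state or contains exactly one complete item and nothing to shift — no conflicts. The grammar is LR(0).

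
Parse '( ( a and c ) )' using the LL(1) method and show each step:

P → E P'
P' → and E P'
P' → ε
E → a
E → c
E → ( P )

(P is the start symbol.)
LL(1) parsing maintains a stack (initially the start symbol over $) and the input. At each step: if the stack top is a terminal, match it against the current input token; if it is a non-terminal N, replace it with the RHS of M[N, lookahead] (the unique production whose predict set contains the lookahead).

Stack is shown with the top on the left.

Stack                 Input              Action
-----------------------------------------------
P $                   ( ( a and c ) ) $  output P → E P'
E P' $                ( ( a and c ) ) $  output E → ( P )
( P ) P' $            ( ( a and c ) ) $  match '('
P ) P' $              ( a and c ) ) $    output P → E P'
E P' ) P' $           ( a and c ) ) $    output E → ( P )
( P ) P' ) P' $       ( a and c ) ) $    match '('
P ) P' ) P' $         a and c ) ) $      output P → E P'
E P' ) P' ) P' $      a and c ) ) $      output E → a
a P' ) P' ) P' $      a and c ) ) $      match 'a'
P' ) P' ) P' $        and c ) ) $        output P' → and E P'
and E P' ) P' ) P' $  and c ) ) $        match 'and'
E P' ) P' ) P' $      c ) ) $            output E → c
c P' ) P' ) P' $      c ) ) $            match 'c'
P' ) P' ) P' $        ) ) $              output P' → ε
) P' ) P' $           ) ) $              match ')'
P' ) P' $             ) $                output P' → ε
) P' $                ) $                match ')'
P' $                  $                  output P' → ε
$                     $                  accept

The string is accepted.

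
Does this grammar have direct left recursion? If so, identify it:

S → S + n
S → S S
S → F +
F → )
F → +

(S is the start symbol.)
Direct left recursion occurs when N → N α for some non-terminal N (the right-hand side begins with the left-hand side itself).

S → S + n: LEFT RECURSIVE (starts with S)
S → S S: LEFT RECURSIVE (starts with S)
S → F +: starts with F
F → ): starts with ')'
F → +: starts with '+'

The grammar has direct left recursion on: S.

Answer: Yes, S is left-recursive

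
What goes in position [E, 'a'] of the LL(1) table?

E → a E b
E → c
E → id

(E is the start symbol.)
E → a E b

To find M[E, 'a'], we find productions for E where 'a' is in the predict set (PREDICT(N → α) = (FIRST(α) \ {ε}) ∪ (FOLLOW(N) if α ⇒* ε)).

E → a E b: PREDICT = { 'a' }
  'a' is in predict set, so this production goes in M[E, 'a']
E → c: PREDICT = { 'c' }
E → id: PREDICT = { 'id' }

M[E, 'a'] = E → a E b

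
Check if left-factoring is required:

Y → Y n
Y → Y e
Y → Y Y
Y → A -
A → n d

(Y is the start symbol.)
Left-factoring is needed when two productions for the same non-terminal
share a common prefix on the right-hand side.

Productions for Y:
  Y → Y n
  Y → Y e
  Y → Y Y
  Y → A -

Found common prefix 'Y' in productions for Y

Answer: Yes, Y has productions with common prefix 'Y'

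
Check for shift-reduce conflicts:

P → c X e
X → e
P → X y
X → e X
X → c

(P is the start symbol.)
Yes — I3: [X → c .] vs [X → . c]; I4: [X → e .] vs [X → . c]

Augment with P' → P and build the canonical LR(0) collection (I0 = CLOSURE({[P' → . P]}), then GOTO on every symbol after a dot until no new states appear). It has 10 states:
  I0: { [P → . X y], [P → . c X e], [P' → . P], [X → . c], [X → . e X], [X → . e] }  — shift
  I1: { [P' → P .] }  — accept
  I2: { [P → X . y] }  — shift
  I3: { [P → c . X e], [X → . c], [X → . e X], [X → . e], [X → c .] }  — shift, reduce
  I4: { [X → . c], [X → . e X], [X → . e], [X → e . X], [X → e .] }  — shift, reduce
  I5: { [X → e X .] }  — reduce
  I6: { [X → c .] }  — reduce
  I7: { [P → c X . e] }  — shift
  I8: { [P → c X e .] }  — reduce
  I9: { [P → X y .] }  — reduce

I3 contains reduce item [X → c .] and shift items [X → . c], [X → . e], [X → . e X] — shift-reduce conflict.
I4 contains reduce item [X → e .] and shift items [X → . c], [X → . e], [X → . e X] — shift-reduce conflict.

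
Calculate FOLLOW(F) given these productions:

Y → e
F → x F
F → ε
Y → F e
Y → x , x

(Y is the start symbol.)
{ 'e' }

In F → x F: F is at the end; this adds FOLLOW(F) to itself — nothing new
In Y → F e: F is followed by e, add FIRST(e) \ {ε} = { 'e' }

Taking the union: FOLLOW(F) = { 'e' }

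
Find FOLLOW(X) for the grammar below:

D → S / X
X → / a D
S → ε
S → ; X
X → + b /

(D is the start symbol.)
{ $, '/' }

To compute FOLLOW(X), find every occurrence of X on a right-hand side N → α X β: add FIRST(β) \ {ε}, and if β is empty or nullable also add FOLLOW(N). Iterate to a fixed point.

In D → S / X: X is at the end, add FOLLOW(D)
In S → ; X: X is at the end, add FOLLOW(S)

The FOLLOW sets referred to above (computed the same way, to a fixed point):
  FOLLOW(D) = { $, '/' }
  FOLLOW(S) = { '/' }

Taking the union: FOLLOW(X) = { $, '/' }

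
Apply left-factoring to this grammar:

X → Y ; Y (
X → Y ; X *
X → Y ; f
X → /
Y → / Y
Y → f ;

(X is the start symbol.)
X → Y ; X'
X' → Y (
X' → X *
X' → f
X → /
Y → / Y
Y → f ;

Left-factoring transforms A → αβ₁ | αβ₂ into A → αA' and A' → β₁ | β₂
(α is the longest common prefix among the alternatives). Repeat until
no nonterminal has two alternatives with a common prefix.

Round 1: X has alternatives sharing prefix 'Y ;'. Introduce X': X → Y ; X'
  Add: X' → Y (
  Add: X' → X *
  Add: X' → f

No remaining common prefixes — done.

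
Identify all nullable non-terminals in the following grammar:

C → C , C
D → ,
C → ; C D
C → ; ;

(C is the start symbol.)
None

There are no ε-productions, so no non-terminal can derive ε.
No non-terminals are nullable.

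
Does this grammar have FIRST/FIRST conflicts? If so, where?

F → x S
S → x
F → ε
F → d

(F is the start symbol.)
A FIRST/FIRST conflict occurs when two productions N → α and N → β for the same non-terminal have FIRST(α) ∩ FIRST(β) ≠ ∅ (with ε ∈ FIRST of a nullable right-hand side, so two nullable alternatives also conflict).

Productions for F:
  F → x S: FIRST = { 'x' }
  F → ε: FIRST = { ε }
  F → d: FIRST = { 'd' }
S has only one production, so no FIRST/FIRST conflict is possible there.

All alternatives of each non-terminal have pairwise disjoint FIRST sets.

Answer: No FIRST/FIRST conflicts.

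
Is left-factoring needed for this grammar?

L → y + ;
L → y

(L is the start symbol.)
Left-factoring is needed when two productions for the same non-terminal
share a common prefix on the right-hand side.

Productions for L:
  L → y + ;
  L → y

Found common prefix 'y' in productions for L

Answer: Yes, L has productions with common prefix 'y'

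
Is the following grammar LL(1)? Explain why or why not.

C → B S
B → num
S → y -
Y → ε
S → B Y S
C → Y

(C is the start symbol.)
Relevant sets:
  FIRST(B) = { 'num' }
  FIRST(Y) = { ε }
  FOLLOW(C) = { $ }

For C:
  PREDICT(C → B S) = { 'num' }
  PREDICT(C → Y) = { $ }
For S:
  PREDICT(S → y '-') = { 'y' }
  PREDICT(S → B Y S) = { 'num' }
B, Y have a single production, so nothing to check there.

All predict sets are disjoint. The grammar IS LL(1).

Answer: Yes, the grammar is LL(1).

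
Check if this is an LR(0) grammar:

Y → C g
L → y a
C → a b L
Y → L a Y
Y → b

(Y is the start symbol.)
A grammar is LR(0) if no state in the canonical LR(0) collection has:
  - both a shift item (dot before a terminal) and a complete item (shift-reduce conflict), or
  - two or more complete items (reduce-reduce conflict; the accept item [Y' → Y .] counts as a complete item here).

Augment with Y' → Y and build the canonical LR(0) collection (I0 = CLOSURE({[Y' → . Y]}), then GOTO on every symbol after a dot until no new states appear). It has 13 states:
  I0: { [C → . a b L], [L → . y a], [Y → . C g], [Y → . L a Y], [Y → . b], [Y' → . Y] }  — shift
  I1: { [Y → C . g] }  — shift
  I2: { [Y → L . a Y] }  — shift
  I3: { [Y' → Y .] }  — accept
  I4: { [C → a . b L] }  — shift
  I5: { [Y → b .] }  — reduce
  I6: { [L → y . a] }  — shift
  I7: { [L → y a .] }  — reduce
  I8: { [C → a b . L], [L → . y a] }  — shift
  I9: { [C → a b L .] }  — reduce
  I10: { [C → . a b L], [L → . y a], [Y → . C g], [Y → . L a Y], [Y → . b], [Y → L a . Y] }  — shift
  I11: { [Y → L a Y .] }  — reduce
  I12: { [Y → C g .] }  — reduce

Every state is either a pure shift/goto state or contains exactly one complete item and nothing to shift — no conflicts. The grammar is LR(0).

Answer: Yes, the grammar is LR(0)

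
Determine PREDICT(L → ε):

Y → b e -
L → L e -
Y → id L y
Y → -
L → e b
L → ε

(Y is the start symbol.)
PREDICT(L → ε) = (FIRST(RHS) \ {ε}) ∪ (FOLLOW(L) if ε ∈ FIRST(RHS), i.e. RHS ⇒* ε)
The right-hand side is ε (FIRST(ε) = { ε }), so the predict set is FOLLOW(L) = { 'e', 'y' }
PREDICT(L → ε) = { 'e', 'y' }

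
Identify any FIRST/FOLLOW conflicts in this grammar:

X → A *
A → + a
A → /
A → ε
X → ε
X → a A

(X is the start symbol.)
No FIRST/FOLLOW conflicts.

Nullable non-terminals: A, X.
FIRST sets used below: FIRST(A) = { '+', '/', ε }

A: nullable alternative(s) A → ε; FOLLOW(A) = { $, '*' }
  A → + a: FIRST \ {ε} = { '+' } — disjoint from FOLLOW(A)
  A → /: FIRST \ {ε} = { '/' } — disjoint from FOLLOW(A)
  A → ε: FIRST \ {ε} = { } — this is the only nullable alternative, skip

X: nullable alternative(s) X → ε; FOLLOW(X) = { $ }
  X → A *: FIRST \ {ε} = { '*', '+', '/' } — disjoint from FOLLOW(X)
  X → ε: FIRST \ {ε} = { } — this is the only nullable alternative, skip
  X → a A: FIRST \ {ε} = { 'a' } — disjoint from FOLLOW(X)

No FIRST/FOLLOW conflicts found.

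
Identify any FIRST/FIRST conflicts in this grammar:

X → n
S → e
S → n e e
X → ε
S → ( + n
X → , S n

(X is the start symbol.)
A FIRST/FIRST conflict occurs when two productions N → α and N → β for the same non-terminal have FIRST(α) ∩ FIRST(β) ≠ ∅ (with ε ∈ FIRST of a nullable right-hand side, so two nullable alternatives also conflict).

Productions for X:
  X → n: FIRST = { 'n' }
  X → ε: FIRST = { ε }
  X → , S n: FIRST = { ',' }
Productions for S:
  S → e: FIRST = { 'e' }
  S → n e e: FIRST = { 'n' }
  S → ( + n: FIRST = { '(' }

All alternatives of each non-terminal have pairwise disjoint FIRST sets.

Answer: No FIRST/FIRST conflicts.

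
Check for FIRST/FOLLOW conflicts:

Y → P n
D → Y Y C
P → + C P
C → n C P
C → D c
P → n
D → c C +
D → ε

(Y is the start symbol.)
Nullable non-terminals: D.
FIRST sets used below: FIRST(Y) = { '+', 'n' }

D: nullable alternative(s) D → ε; FOLLOW(D) = { 'c' }
  D → Y Y C: FIRST \ {ε} = { '+', 'n' } — disjoint from FOLLOW(D)
  D → c C +: FIRST \ {ε} = { 'c' } — overlaps FOLLOW(D) on { 'c' }: CONFLICT
  D → ε: FIRST \ {ε} = { } — this is the only nullable alternative, skip

C, P, Y have no nullable alternative, so no FIRST/FOLLOW check is needed there.

So the grammar has 1 FIRST/FOLLOW conflict (marked CONFLICT above).

Answer: Yes. D → c C '+' with FOLLOW(D) on { 'c' }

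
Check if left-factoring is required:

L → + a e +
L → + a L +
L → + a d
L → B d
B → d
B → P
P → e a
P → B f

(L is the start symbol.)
Yes, L has productions with common prefix '+ a'

Left-factoring is needed when two productions for the same non-terminal
share a common prefix on the right-hand side.

Productions for L:
  L → + a e +
  L → + a L +
  L → + a d
  L → B d
Productions for B:
  B → d
  B → P
Productions for P:
  P → e a
  P → B f

Found common prefix '+ a' in productions for L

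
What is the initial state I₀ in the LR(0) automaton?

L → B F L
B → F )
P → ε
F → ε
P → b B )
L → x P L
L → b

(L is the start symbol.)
First, augment the grammar with L' → L
I₀ = CLOSURE({ [L' → . L] }):
  [L' → . L] has the dot before L: add [L → . B F L], [L → . x P L], [L → . b]
  [L → . B F L] has the dot before B: add [B → . F )]
  [B → . F )] has the dot before F: add [F → .]
No further items can be added.

I₀ = { [B → . F )], [F → .], [L → . B F L], [L → . b], [L → . x P L], [L' → . L] }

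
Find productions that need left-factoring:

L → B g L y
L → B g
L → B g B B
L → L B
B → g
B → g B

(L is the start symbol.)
Left-factoring is needed when two productions for the same non-terminal
share a common prefix on the right-hand side.

Productions for L:
  L → B g L y
  L → B g
  L → B g B B
  L → L B
Productions for B:
  B → g
  B → g B

Found common prefix 'B g' in productions for L
Found common prefix 'g' in productions for B

Answer: Yes, L has productions with common prefix 'B g'; B has productions with common prefix 'g'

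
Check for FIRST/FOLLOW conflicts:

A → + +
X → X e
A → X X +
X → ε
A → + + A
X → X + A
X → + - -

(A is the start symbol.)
Yes. X → X e with FOLLOW(X) on { '+', 'e' }; X → X '+' A with FOLLOW(X) on { '+', 'e' }; X → '+' '-' '-' with FOLLOW(X) on { '+' }

Nullable non-terminals: X.
FIRST sets used below: FIRST(X) = { '+', 'e', ε }

X: nullable alternative(s) X → ε; FOLLOW(X) = { '+', 'e' }
  X → X e: FIRST \ {ε} = { '+', 'e' } — overlaps FOLLOW(X) on { '+', 'e' }: CONFLICT
  X → ε: FIRST \ {ε} = { } — this is the only nullable alternative, skip
  X → X + A: FIRST \ {ε} = { '+', 'e' } — overlaps FOLLOW(X) on { '+', 'e' }: CONFLICT
  X → + - -: FIRST \ {ε} = { '+' } — overlaps FOLLOW(X) on { '+' }: CONFLICT

A has no nullable alternative, so no FIRST/FOLLOW check is needed there.

So the grammar has 3 FIRST/FOLLOW conflicts (marked CONFLICT above).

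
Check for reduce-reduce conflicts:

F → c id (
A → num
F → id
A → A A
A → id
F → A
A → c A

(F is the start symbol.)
Augment with F' → F and build the canonical LR(0) collection (I0 = CLOSURE({[F' → . F]}), then GOTO on every symbol after a dot until no new states appear). It has 12 states:
  I0: { [A → . A A], [A → . c A], [A → . id], [A → . num], [F → . A], [F → . c id (], [F → . id], [F' → . F] }  — shift
  I1: { [A → . A A], [A → . c A], [A → . id], [A → . num], [A → A . A], [F → A .] }  — shift, reduce
  I2: { [F' → F .] }  — accept
  I3: { [A → . A A], [A → . c A], [A → . id], [A → . num], [A → c . A], [F → c . id (] }  — shift
  I4: { [A → id .], [F → id .] }  — 2 reduces
  I5: { [A → num .] }  — reduce
  I6: { [A → . A A], [A → . c A], [A → . id], [A → . num], [A → A . A], [A → c A .] }  — shift, reduce
  I7: { [A → . A A], [A → . c A], [A → . id], [A → . num], [A → c . A] }  — shift
  I8: { [A → id .], [F → c id . (] }  — shift, reduce
  I9: { [F → c id ( .] }  — reduce
  I10: { [A → id .] }  — reduce
  I11: { [A → . A A], [A → . c A], [A → . id], [A → . num], [A → A . A], [A → A A .] }  — shift, reduce

I4 contains complete items [A → id .], [F → id .] — reduce-reduce conflict.

Answer: Yes — I4: [A → id .] vs [F → id .]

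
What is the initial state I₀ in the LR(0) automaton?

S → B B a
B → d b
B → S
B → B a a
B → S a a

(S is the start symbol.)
{ [B → . B a a], [B → . S a a], [B → . S], [B → . d b], [S → . B B a], [S' → . S] }

First, augment the grammar with S' → S
I₀ = CLOSURE({ [S' → . S] }):
  [S' → . S] has the dot before S: add [S → . B B a]
  [S → . B B a] has the dot before B: add [B → . d b], [B → . S], [B → . B a a], [B → . S a a]
No further items can be added.

I₀ = { [B → . B a a], [B → . S a a], [B → . S], [B → . d b], [S → . B B a], [S' → . S] }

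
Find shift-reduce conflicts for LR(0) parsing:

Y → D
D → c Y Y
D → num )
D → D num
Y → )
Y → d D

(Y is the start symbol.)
Yes — I2: [Y → D .] vs [D → D . num]; I8: [Y → d D .] vs [D → D . num]

A shift-reduce conflict occurs when an LR(0) state has both:
  - a complete (reduce) item [A → α .] (dot at the end), and
  - a shift item [B → β . c γ] (dot before a terminal).

Augment with Y' → Y and build the canonical LR(0) collection (I0 = CLOSURE({[Y' → . Y]}), then GOTO on every symbol after a dot until no new states appear). It has 12 states:
  I0: { [D → . D num], [D → . c Y Y], [D → . num )], [Y → . )], [Y → . D], [Y → . d D], [Y' → . Y] }  — shift
  I1: { [Y → ) .] }  — reduce
  I2: { [D → D . num], [Y → D .] }  — shift, reduce
  I3: { [Y' → Y .] }  — accept
  I4: { [D → . D num], [D → . c Y Y], [D → . num )], [D → c . Y Y], [Y → . )], [Y → . D], [Y → . d D] }  — shift
  I5: { [D → . D num], [D → . c Y Y], [D → . num )], [Y → d . D] }  — shift
  I6: { [D → num . )] }  — shift
  I7: { [D → num ) .] }  — reduce
  I8: { [D → D . num], [Y → d D .] }  — shift, reduce
  I9: { [D → D num .] }  — reduce
  I10: { [D → . D num], [D → . c Y Y], [D → . num )], [D → c Y . Y], [Y → . )], [Y → . D], [Y → . d D] }  — shift
  I11: { [D → c Y Y .] }  — reduce

I2 contains reduce item [Y → D .] and shift item [D → D . num] — shift-reduce conflict.
I8 contains reduce item [Y → d D .] and shift item [D → D . num] — shift-reduce conflict.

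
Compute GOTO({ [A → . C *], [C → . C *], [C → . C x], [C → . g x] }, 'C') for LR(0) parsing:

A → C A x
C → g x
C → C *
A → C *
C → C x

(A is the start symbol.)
GOTO(I, 'C') = CLOSURE({ [A → αX.β] : [A → α.Xβ] ∈ I, X = 'C' })

Items with dot before 'C', with the dot advanced:
  [A → . C *] → [A → C . *]
  [C → . C *] → [C → C . *]
  [C → . C x] → [C → C . x]
Closure adds nothing (no advanced item has the dot before a non-terminal).

GOTO = { [A → C . *], [C → C . *], [C → C . x] }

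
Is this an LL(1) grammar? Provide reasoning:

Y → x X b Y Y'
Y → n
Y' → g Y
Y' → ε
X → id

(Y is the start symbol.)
A grammar is LL(1) if for each non-terminal N with multiple productions, the predict sets of those productions are pairwise disjoint, where PREDICT(N → α) = (FIRST(α) \ {ε}) ∪ (FOLLOW(N) if α ⇒* ε).

Relevant sets:
  FOLLOW(Y') = { $, 'g' }

For Y:
  PREDICT(Y → x X b Y Y') = { 'x' }
  PREDICT(Y → n) = { 'n' }
For Y':
  PREDICT(Y' → g Y) = { 'g' }
  PREDICT(Y' → ε) = { $, 'g' }
X has a single production, so nothing to check there.

Conflict found: Predict set conflict for Y': { 'g' }
The grammar is NOT LL(1).

Answer: No. Predict set conflict for Y': { 'g' }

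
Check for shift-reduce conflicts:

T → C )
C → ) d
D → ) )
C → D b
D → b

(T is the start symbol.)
No shift-reduce conflicts

Augment with T' → T and build the canonical LR(0) collection (I0 = CLOSURE({[T' → . T]}), then GOTO on every symbol after a dot until no new states appear). It has 10 states:
  I0: { [C → . ) d], [C → . D b], [D → . ) )], [D → . b], [T → . C )], [T' → . T] }  — shift
  I1: { [C → ) . d], [D → ) . )] }  — shift
  I2: { [T → C . )] }  — shift
  I3: { [C → D . b] }  — shift
  I4: { [T' → T .] }  — accept
  I5: { [D → b .] }  — reduce
  I6: { [C → D b .] }  — reduce
  I7: { [T → C ) .] }  — reduce
  I8: { [D → ) ) .] }  — reduce
  I9: { [C → ) d .] }  — reduce

No state contains both a complete item and a shift item.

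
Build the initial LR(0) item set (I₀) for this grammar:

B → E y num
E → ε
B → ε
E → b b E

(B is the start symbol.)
{ [B → . E y num], [B → .], [B' → . B], [E → . b b E], [E → .] }

First, augment the grammar with B' → B
I₀ = CLOSURE({ [B' → . B] }):
  [B' → . B] has the dot before B: add [B → . E y num], [B → .]
  [B → . E y num] has the dot before E: add [E → .], [E → . b b E]
No further items can be added.

I₀ = { [B → . E y num], [B → .], [B' → . B], [E → . b b E], [E → .] }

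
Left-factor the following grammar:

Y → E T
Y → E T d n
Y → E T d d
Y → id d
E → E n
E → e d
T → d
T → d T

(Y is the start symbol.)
Left-factoring transforms A → αβ₁ | αβ₂ into A → αA' and A' → β₁ | β₂
(α is the longest common prefix among the alternatives). Repeat until
no nonterminal has two alternatives with a common prefix.

Round 1: Y has alternatives sharing prefix 'E T'. Introduce Y': Y → E T Y'
  Add: Y' → ε
  Add: Y' → d n
  Add: Y' → d d

Round 2: Y' has alternatives sharing prefix 'd'. Introduce Y'': Y' → d Y''
  Add: Y'' → n
  Add: Y'' → d

Round 3: T has alternatives sharing prefix 'd'. Introduce T': T → d T'
  Add: T' → ε
  Add: T' → T

No remaining common prefixes — done.

Resulting grammar:
Y → E T Y'
Y' → ε
Y' → d Y''
Y'' → n
Y'' → d
Y → id d
E → E n
E → e d
T → d T'
T' → ε
T' → T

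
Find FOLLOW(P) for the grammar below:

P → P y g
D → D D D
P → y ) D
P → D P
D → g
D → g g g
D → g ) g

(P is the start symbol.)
To compute FOLLOW(P), find every occurrence of P on a right-hand side N → α P β: add FIRST(β) \ {ε}, and if β is empty or nullable also add FOLLOW(N). Iterate to a fixed point.

P is the start symbol, so $ ∈ FOLLOW(P).
In P → P y g: P is followed by y g, add FIRST(y g) \ {ε} = { 'y' }
In P → D P: P is at the end; this adds FOLLOW(P) to itself — nothing new

Taking the union: FOLLOW(P) = { $, 'y' }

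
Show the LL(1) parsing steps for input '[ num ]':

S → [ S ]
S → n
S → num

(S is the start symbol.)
LL(1) parsing maintains a stack (initially the start symbol over $) and the input. At each step: if the stack top is a terminal, match it against the current input token; if it is a non-terminal N, replace it with the RHS of M[N, lookahead] (the unique production whose predict set contains the lookahead).

Stack is shown with the top on the left.

Stack    Input      Action
--------------------------
S $      [ num ] $  output S → [ S ]
[ S ] $  [ num ] $  match '['
S ] $    num ] $    output S → num
num ] $  num ] $    match 'num'
] $      ] $        match ']'
$        $          accept

The string is accepted.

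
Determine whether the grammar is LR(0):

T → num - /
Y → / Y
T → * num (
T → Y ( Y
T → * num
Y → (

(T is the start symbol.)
Augment with T' → T and build the canonical LR(0) collection (I0 = CLOSURE({[T' → . T]}), then GOTO on every symbol after a dot until no new states appear). It has 14 states:
  I0: { [T → . * num (], [T → . * num], [T → . Y ( Y], [T → . num - /], [T' → . T], [Y → . (], [Y → . / Y] }  — shift
  I1: { [Y → ( .] }  — reduce
  I2: { [T → * . num (], [T → * . num] }  — shift
  I3: { [Y → . (], [Y → . / Y], [Y → / . Y] }  — shift
  I4: { [T' → T .] }  — accept
  I5: { [T → Y . ( Y] }  — shift
  I6: { [T → num . - /] }  — shift
  I7: { [T → num - . /] }  — shift
  I8: { [T → num - / .] }  — reduce
  I9: { [T → Y ( . Y], [Y → . (], [Y → . / Y] }  — shift
  I10: { [T → Y ( Y .] }  — reduce
  I11: { [Y → / Y .] }  — reduce
  I12: { [T → * num . (], [T → * num .] }  — shift, reduce
  I13: { [T → * num ( .] }  — reduce

Conflict in state I12:
  Shift-reduce conflict between [T → * num .] and [T → * num . (]
So the grammar is NOT LR(0).

Answer: No. Shift-reduce conflict between [T → * num .] and [T → * num . (]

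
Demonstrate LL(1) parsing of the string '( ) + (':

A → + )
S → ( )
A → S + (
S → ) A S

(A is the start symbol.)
LL(1) parsing maintains a stack (initially the start symbol over $) and the input. At each step: if the stack top is a terminal, match it against the current input token; if it is a non-terminal N, replace it with the RHS of M[N, lookahead] (the unique production whose predict set contains the lookahead).

Stack is shown with the top on the left.

Stack      Input      Action
----------------------------
A $        ( ) + ( $  output A → S + (
S + ( $    ( ) + ( $  output S → ( )
( ) + ( $  ( ) + ( $  match '('
) + ( $    ) + ( $    match ')'
+ ( $      + ( $      match '+'
( $        ( $        match '('
$          $          accept

The string is accepted.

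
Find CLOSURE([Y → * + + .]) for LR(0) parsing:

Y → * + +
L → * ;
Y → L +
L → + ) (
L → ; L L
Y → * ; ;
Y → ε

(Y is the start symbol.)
To compute CLOSURE, for each item [A → α.Bβ] where B is a non-terminal, add [B → .γ] for all productions B → γ; repeat for the newly added items until nothing changes.

Start with: [Y → * + + .]
The dot is at the end, so nothing is added.

CLOSURE = { [Y → * + + .] }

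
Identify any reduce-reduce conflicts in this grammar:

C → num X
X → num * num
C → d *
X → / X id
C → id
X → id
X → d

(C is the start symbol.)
Augment with C' → C and build the canonical LR(0) collection (I0 = CLOSURE({[C' → . C]}), then GOTO on every symbol after a dot until no new states appear). It has 15 states:
  I0: { [C → . d *], [C → . id], [C → . num X], [C' → . C] }  — shift
  I1: { [C' → C .] }  — accept
  I2: { [C → d . *] }  — shift
  I3: { [C → id .] }  — reduce
  I4: { [C → num . X], [X → . / X id], [X → . d], [X → . id], [X → . num * num] }  — shift
  I5: { [X → . / X id], [X → . d], [X → . id], [X → . num * num], [X → / . X id] }  — shift
  I6: { [C → num X .] }  — reduce
  I7: { [X → d .] }  — reduce
  I8: { [X → id .] }  — reduce
  I9: { [X → num . * num] }  — shift
  I10: { [X → num * . num] }  — shift
  I11: { [X → num * num .] }  — reduce
  I12: { [X → / X . id] }  — shift
  I13: { [X → / X id .] }  — reduce
  I14: { [C → d * .] }  — reduce

No state contains more than one complete item.

Answer: No reduce-reduce conflicts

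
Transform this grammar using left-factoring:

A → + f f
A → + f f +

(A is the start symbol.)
A → + f f A'
A' → ε
A' → +

Left-factoring transforms A → αβ₁ | αβ₂ into A → αA' and A' → β₁ | β₂
(α is the longest common prefix among the alternatives). Repeat until
no nonterminal has two alternatives with a common prefix.

Round 1: A has alternatives sharing prefix '+ f f'. Introduce A': A → + f f A'
  Add: A' → ε
  Add: A' → +

No remaining common prefixes — done.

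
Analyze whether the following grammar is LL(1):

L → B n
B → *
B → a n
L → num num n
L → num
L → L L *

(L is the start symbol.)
No. Predict set conflict for L: { '*', 'a' }

Relevant sets:
  FIRST(B) = { '*', 'a' }
  FIRST(L) = { '*', 'a', 'num' }

For L:
  PREDICT(L → B n) = { '*', 'a' }
  PREDICT(L → num num n) = { 'num' }
  PREDICT(L → num) = { 'num' }
  PREDICT(L → L L '*') = { '*', 'a', 'num' }
For B:
  PREDICT(B → '*') = { '*' }
  PREDICT(B → a n) = { 'a' }

Conflict found: Predict set conflict for L: { '*', 'a' }
The grammar is NOT LL(1).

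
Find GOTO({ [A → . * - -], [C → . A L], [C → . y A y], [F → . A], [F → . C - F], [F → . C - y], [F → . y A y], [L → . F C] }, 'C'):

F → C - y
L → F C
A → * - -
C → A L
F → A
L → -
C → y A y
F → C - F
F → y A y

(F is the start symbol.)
{ [F → C . - F], [F → C . - y] }

GOTO(I, 'C') = CLOSURE({ [A → αX.β] : [A → α.Xβ] ∈ I, X = 'C' })

Items with dot before 'C', with the dot advanced:
  [F → . C - F] → [F → C . - F]
  [F → . C - y] → [F → C . - y]
Closure adds nothing (no advanced item has the dot before a non-terminal).

GOTO = { [F → C . - F], [F → C . - y] }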